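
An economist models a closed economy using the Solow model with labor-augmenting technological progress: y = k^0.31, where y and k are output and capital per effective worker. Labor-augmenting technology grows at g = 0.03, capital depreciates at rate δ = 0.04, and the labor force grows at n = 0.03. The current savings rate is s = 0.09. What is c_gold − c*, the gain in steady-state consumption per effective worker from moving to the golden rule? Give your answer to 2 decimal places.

Δc ≈ 0.28

Capital per effective worker breaks even when investment replaces (n + g + δ)·k; here n + g + δ = 0.1.
Current steady state (s = 0.09): k* = (0.09/0.1)^(1/0.69) ≈ 0.8584, y* = 0.8584^0.31 ≈ 0.9538, c* = (1−0.09)·0.9538 ≈ 0.8679.
At the golden rule the marginal product of capital equals n+g+δ: 0.31·k^(0.31−1) = 0.1. Solving, k_gold = (0.31/0.1)^(1/0.69) ≈ 5.1537.
y_gold = 5.1537^0.31 ≈ 1.6625, c_gold = y_gold − 0.1·k_gold ≈ 1.1471.
Gain: Δc = 1.1471 − 0.8679 ≈ 0.2792.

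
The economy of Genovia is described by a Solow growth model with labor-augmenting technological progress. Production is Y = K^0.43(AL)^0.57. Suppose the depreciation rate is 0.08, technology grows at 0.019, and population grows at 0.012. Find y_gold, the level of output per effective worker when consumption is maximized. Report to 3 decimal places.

The effective depreciation rate is n + g + δ = 0.012 + 0.019 + 0.08 = 0.111.
Setting f'(k) = n+g+δ gives 0.43·k^(0.43−1) = 0.111, hence k_gold = (0.43/0.111)^(1/0.57) ≈ 10.7605.
Output: y_gold = k_gold^0.43 = 10.7605^0.43 ≈ 2.7777.

y_gold ≈ 2.778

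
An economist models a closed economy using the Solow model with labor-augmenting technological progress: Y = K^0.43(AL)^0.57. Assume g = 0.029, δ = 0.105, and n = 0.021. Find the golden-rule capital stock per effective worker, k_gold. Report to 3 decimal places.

Break-even investment rate: n + g + δ = 0.021 + 0.029 + 0.105 = 0.155.
Setting f'(k) = n+g+δ gives 0.43·k^(0.43−1) = 0.155, hence k_gold = (0.43/0.155)^(1/0.57) ≈ 5.9901.

k_gold ≈ 5.990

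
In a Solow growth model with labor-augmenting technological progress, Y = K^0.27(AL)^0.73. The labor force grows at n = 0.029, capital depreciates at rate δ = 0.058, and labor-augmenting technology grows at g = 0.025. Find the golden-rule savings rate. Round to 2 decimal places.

n + g + δ = 0.029 + 0.025 + 0.058 = 0.112.
At the golden rule MPK = n+g+δ, and in any Cobb-Douglas steady state s = (n+g+δ)·k/y = MPK·k/y = capital's share 0.27.

s_gold = 0.27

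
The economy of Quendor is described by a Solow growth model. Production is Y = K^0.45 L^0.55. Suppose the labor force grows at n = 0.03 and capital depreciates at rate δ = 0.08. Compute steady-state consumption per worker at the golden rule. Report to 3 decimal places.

Break-even investment rate: n + δ = 0.03 + 0.08 = 0.11.
Setting f'(k) = n+δ gives 0.45·k^(0.45−1) = 0.11, hence k_gold = (0.45/0.11)^(1/0.55) ≈ 12.9539.
y_gold = 12.9539^0.45 ≈ 3.1665.
c_gold = y_gold − (n+δ)·k_gold = 3.1665 − 0.11·12.9539 ≈ 1.7416.

c_gold ≈ 1.742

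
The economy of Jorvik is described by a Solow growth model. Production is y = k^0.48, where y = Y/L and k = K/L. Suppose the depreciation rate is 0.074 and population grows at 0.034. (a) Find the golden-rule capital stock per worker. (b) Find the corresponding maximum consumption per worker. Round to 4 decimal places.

(a) k_gold ≈ 17.6118; (b) c_gold ≈ 2.0606

Break-even investment rate: n + δ = 0.034 + 0.074 = 0.108.
At the golden rule the marginal product of capital equals n+δ: 0.48·k^(0.48−1) = 0.108. Solving, k_gold = (0.48/0.108)^(1/0.52) ≈ 17.6118.
y_gold = 17.6118^0.48 ≈ 3.9626; c_gold = y_gold − 0.108·k_gold ≈ 2.0606.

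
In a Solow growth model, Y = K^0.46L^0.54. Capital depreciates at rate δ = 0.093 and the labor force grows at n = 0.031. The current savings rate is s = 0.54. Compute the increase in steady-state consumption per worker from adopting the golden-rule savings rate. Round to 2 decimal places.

Δc ≈ 0.04

Break-even investment rate: n + δ = 0.031 + 0.093 = 0.124.
Current steady state (s = 0.54): k* = (0.54/0.124)^(1/0.54) ≈ 15.2504, y* = 15.2504^0.46 ≈ 3.5019, c* = (1−0.54)·3.5019 ≈ 1.6109.
Golden rule sets MPK = n+δ: 0.46·k^(0.46−1) = 0.124, so k_gold = (0.46/0.124)^(1/0.54) ≈ 11.3325.
y_gold = 11.3325^0.46 ≈ 3.0549, c_gold = y_gold − 0.124·k_gold ≈ 1.6496.
Gain: Δc = 1.6496 − 1.6109 ≈ 0.0387.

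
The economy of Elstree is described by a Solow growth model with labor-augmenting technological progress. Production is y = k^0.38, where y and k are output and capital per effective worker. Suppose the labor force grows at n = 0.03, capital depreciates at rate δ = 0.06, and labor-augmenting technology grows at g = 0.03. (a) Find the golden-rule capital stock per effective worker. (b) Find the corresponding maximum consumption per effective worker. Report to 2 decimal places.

The effective depreciation rate is n + g + δ = 0.03 + 0.03 + 0.06 = 0.12.
Maximizing c = f(k) − (n+g+δ)·k gives f'(k) = n+g+δ, i.e. 0.38·k^(0.38−1) = 0.12, so k_gold = (0.38/0.12)^(1/0.62) ≈ 6.4183.
y_gold = 6.4183^0.38 ≈ 2.0268; c_gold = y_gold − 0.12·k_gold ≈ 1.2566.

(a) k_gold ≈ 6.42; (b) c_gold ≈ 1.26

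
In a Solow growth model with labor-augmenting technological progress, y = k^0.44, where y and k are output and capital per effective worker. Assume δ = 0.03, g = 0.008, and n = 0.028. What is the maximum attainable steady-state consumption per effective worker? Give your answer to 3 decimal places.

Capital per effective worker breaks even when investment replaces (n + g + δ)·k; here n + g + δ = 0.066.
Setting f'(k) = n+g+δ gives 0.44·k^(0.44−1) = 0.066, hence k_gold = (0.44/0.066)^(1/0.56) ≈ 29.5982.
y_gold = 29.5982^0.44 ≈ 4.4397.
c_gold = y_gold − (n+g+δ)·k_gold = 4.4397 − 0.066·29.5982 ≈ 2.4863.

c_gold ≈ 2.486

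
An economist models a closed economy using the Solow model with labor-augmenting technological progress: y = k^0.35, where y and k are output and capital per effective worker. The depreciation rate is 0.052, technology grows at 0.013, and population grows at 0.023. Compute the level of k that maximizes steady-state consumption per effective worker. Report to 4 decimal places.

k_gold ≈ 8.3645

Break-even investment rate: n + g + δ = 0.023 + 0.013 + 0.052 = 0.088.
At the golden rule the marginal product of capital equals n+g+δ: 0.35·k^(0.35−1) = 0.088. Solving, k_gold = (0.35/0.088)^(1/0.65) ≈ 8.3645.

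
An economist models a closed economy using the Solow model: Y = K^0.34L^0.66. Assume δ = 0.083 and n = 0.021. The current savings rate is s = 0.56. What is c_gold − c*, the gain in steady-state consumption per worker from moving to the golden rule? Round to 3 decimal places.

Capital per worker breaks even when investment replaces (n + δ)·k; here n + δ = 0.104.
Current steady state (s = 0.56): k* = (0.56/0.104)^(1/0.66) ≈ 12.8177, y* = 12.8177^0.34 ≈ 2.3804, c* = (1−0.56)·2.3804 ≈ 1.0474.
At the golden rule the marginal product of capital equals n+δ: 0.34·k^(0.34−1) = 0.104. Solving, k_gold = (0.34/0.104)^(1/0.66) ≈ 6.0181.
y_gold = 6.0181^0.34 ≈ 1.8408, c_gold = y_gold − 0.104·k_gold ≈ 1.2150.
Gain: Δc = 1.2150 − 1.0474 ≈ 0.1676.

Δc ≈ 0.168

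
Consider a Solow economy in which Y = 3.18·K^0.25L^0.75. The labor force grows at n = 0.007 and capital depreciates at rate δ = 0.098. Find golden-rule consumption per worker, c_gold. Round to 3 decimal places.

n + δ = 0.007 + 0.098 = 0.105.
At the golden rule the marginal product of capital equals n+δ: 0.25·3.18·k^(0.25−1) = 0.105. Solving, k_gold = (0.25·3.18/0.105)^(1/0.75) ≈ 14.8675.
y_gold = 3.18·14.8675^0.25 ≈ 6.2443.
c_gold = y_gold − (n+δ)·k_gold = 6.2443 − 0.105·14.8675 ≈ 4.6833.

c_gold ≈ 4.683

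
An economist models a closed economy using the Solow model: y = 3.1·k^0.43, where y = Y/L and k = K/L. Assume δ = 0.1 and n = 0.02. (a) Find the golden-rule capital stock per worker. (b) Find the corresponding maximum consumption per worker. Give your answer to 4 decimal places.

(a) k_gold ≈ 68.3080; (b) c_gold ≈ 10.8657

Break-even investment rate: n + δ = 0.02 + 0.1 = 0.12.
Setting f'(k) = n+δ gives 0.43·3.1·k^(0.43−1) = 0.12, hence k_gold = (0.43·3.1/0.12)^(1/0.57) ≈ 68.3080.
y_gold = 3.1·68.3080^0.43 ≈ 19.0627; c_gold = y_gold − 0.12·k_gold ≈ 10.8657.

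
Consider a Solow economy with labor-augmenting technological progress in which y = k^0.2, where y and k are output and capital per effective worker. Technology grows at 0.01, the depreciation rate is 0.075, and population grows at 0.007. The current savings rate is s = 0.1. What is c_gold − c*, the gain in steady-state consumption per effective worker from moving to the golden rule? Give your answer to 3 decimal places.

Δc ≈ 0.052

n + g + δ = 0.007 + 0.01 + 0.075 = 0.092.
Current steady state (s = 0.1): k* = (0.1/0.092)^(1/0.8) ≈ 1.1099, y* = 1.1099^0.2 ≈ 1.0211, c* = (1−0.1)·1.0211 ≈ 0.9190.
Setting f'(k) = n+g+δ gives 0.2·k^(0.2−1) = 0.092, hence k_gold = (0.2/0.092)^(1/0.8) ≈ 2.6397.
y_gold = 2.6397^0.2 ≈ 1.2143, c_gold = y_gold − 0.092·k_gold ≈ 0.9714.
Gain: Δc = 0.9714 − 0.9190 ≈ 0.0524.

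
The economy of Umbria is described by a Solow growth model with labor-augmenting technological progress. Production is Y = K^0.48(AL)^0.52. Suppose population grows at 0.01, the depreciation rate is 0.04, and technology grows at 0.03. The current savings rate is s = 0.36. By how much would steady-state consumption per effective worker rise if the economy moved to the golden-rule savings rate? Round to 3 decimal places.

Δc ≈ 0.153

Capital per effective worker breaks even when investment replaces (n + g + δ)·k; here n + g + δ = 0.08.
Current steady state (s = 0.36): k* = (0.36/0.08)^(1/0.52) ≈ 18.0376, y* = 18.0376^0.48 ≈ 4.0083, c* = (1−0.36)·4.0083 ≈ 2.5653.
Setting f'(k) = n+g+δ gives 0.48·k^(0.48−1) = 0.08, hence k_gold = (0.48/0.08)^(1/0.52) ≈ 31.3650.
y_gold = 31.3650^0.48 ≈ 5.2275, c_gold = y_gold − 0.08·k_gold ≈ 2.7183.
Gain: Δc = 2.7183 − 2.5653 ≈ 0.1530.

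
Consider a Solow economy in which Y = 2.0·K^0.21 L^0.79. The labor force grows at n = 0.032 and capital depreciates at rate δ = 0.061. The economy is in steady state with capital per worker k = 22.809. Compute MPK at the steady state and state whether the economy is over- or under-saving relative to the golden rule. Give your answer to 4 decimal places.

over-saving; MPK ≈ 0.0355

The effective depreciation rate is n + δ = 0.032 + 0.061 = 0.093.
MPK = 0.21·2.0·k^(0.21−1) = 0.21·2.0·22.809^(-0.79) ≈ 0.0355.
MPK < 0.093, so the economy is dynamically inefficient (over-saving).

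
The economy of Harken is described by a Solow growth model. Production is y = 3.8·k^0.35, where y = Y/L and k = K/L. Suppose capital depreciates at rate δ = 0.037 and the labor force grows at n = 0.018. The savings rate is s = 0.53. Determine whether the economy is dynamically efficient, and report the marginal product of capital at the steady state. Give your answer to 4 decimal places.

dynamically inefficient; MPK ≈ 0.0363

n + δ = 0.018 + 0.037 = 0.055.
Steady-state k*: s·A·k^0.35 = 0.055·k gives k* = (0.53·3.8/0.055)^(1/0.65) ≈ 254.4997.
MPK = 0.35·3.8·254.4997^(-0.65) ≈ 0.0363.
MPK < n+δ = 0.055, so the economy is dynamically inefficient (over-saving).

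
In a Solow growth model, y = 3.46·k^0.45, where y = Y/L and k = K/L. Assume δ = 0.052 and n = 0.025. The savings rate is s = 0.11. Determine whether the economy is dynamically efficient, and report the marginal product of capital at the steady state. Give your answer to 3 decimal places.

Break-even investment rate: n + δ = 0.025 + 0.052 = 0.077.
Steady-state k*: s·A·k^0.45 = 0.077·k gives k* = (0.11·3.46/0.077)^(1/0.55) ≈ 18.2717.
MPK = 0.45·3.46·18.2717^(-0.55) ≈ 0.3150.
MPK > n+δ = 0.077, so the economy is dynamically efficient (under-saving).

dynamically efficient; MPK ≈ 0.315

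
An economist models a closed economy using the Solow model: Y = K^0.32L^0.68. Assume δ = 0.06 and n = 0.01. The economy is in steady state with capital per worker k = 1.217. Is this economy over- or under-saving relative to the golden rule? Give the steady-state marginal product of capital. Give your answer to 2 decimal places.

under-saving; MPK ≈ 0.28

The effective depreciation rate is n + δ = 0.01 + 0.06 = 0.07.
MPK = 0.32·k^(0.32−1) = 0.32·1.217^(-0.68) ≈ 0.2800.
MPK > 0.07, so the economy is dynamically efficient (under-saving).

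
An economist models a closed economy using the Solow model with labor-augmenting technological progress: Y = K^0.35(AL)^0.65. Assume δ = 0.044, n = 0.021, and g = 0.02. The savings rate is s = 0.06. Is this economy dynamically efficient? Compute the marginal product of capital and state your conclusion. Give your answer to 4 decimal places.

dynamically efficient; MPK ≈ 0.4958

n + g + δ = 0.021 + 0.02 + 0.044 = 0.085.
Steady-state k*: s·k^0.35 = 0.085·k gives k* = (0.06/0.085)^(1/0.65) ≈ 0.5852.
MPK = 0.35·0.5852^(-0.65) ≈ 0.4958.
MPK > n+g+δ = 0.085, so the economy is dynamically efficient (under-saving).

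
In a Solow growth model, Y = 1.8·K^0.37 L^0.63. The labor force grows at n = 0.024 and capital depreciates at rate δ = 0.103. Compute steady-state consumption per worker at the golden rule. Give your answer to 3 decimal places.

n + δ = 0.024 + 0.103 = 0.127.
Maximizing c = f(k) − (n+δ)·k gives f'(k) = n+δ, i.e. 0.37·1.8·k^(0.37−1) = 0.127, so k_gold = (0.37·1.8/0.127)^(1/0.63) ≈ 13.8782.
y_gold = 1.8·13.8782^0.37 ≈ 4.7636.
c_gold = y_gold − (n+δ)·k_gold = 4.7636 − 0.127·13.8782 ≈ 3.0011.

c_gold ≈ 3.001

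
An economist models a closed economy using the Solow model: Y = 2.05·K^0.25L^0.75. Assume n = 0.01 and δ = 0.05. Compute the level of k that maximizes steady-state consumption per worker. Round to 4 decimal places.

Capital per worker breaks even when investment replaces (n + δ)·k; here n + δ = 0.06.
At the golden rule the marginal product of capital equals n+δ: 0.25·2.05·k^(0.25−1) = 0.06. Solving, k_gold = (0.25·2.05/0.06)^(1/0.75) ≈ 17.4605.

k_gold ≈ 17.4605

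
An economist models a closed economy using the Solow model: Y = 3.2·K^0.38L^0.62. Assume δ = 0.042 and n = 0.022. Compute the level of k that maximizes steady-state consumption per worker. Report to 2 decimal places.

k_gold ≈ 115.48

Capital per worker breaks even when investment replaces (n + δ)·k; here n + δ = 0.064.
Setting f'(k) = n+δ gives 0.38·3.2·k^(0.38−1) = 0.064, hence k_gold = (0.38·3.2/0.064)^(1/0.62) ≈ 115.4797.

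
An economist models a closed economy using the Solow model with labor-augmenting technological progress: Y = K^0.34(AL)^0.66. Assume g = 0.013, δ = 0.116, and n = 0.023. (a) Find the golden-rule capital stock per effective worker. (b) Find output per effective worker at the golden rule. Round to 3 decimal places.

Break-even investment rate: n + g + δ = 0.023 + 0.013 + 0.116 = 0.152.
At the golden rule the marginal product of capital equals n+g+δ: 0.34·k^(0.34−1) = 0.152. Solving, k_gold = (0.34/0.152)^(1/0.66) ≈ 3.3865.
y_gold = 3.3865^0.34 ≈ 1.5140.

(a) k_gold ≈ 3.386; (b) y_gold ≈ 1.514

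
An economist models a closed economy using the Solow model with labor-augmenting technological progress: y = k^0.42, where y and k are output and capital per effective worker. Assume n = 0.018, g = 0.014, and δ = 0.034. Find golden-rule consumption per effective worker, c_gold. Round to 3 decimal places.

c_gold ≈ 2.215

Break-even investment rate: n + g + δ = 0.018 + 0.014 + 0.034 = 0.066.
Setting f'(k) = n+g+δ gives 0.42·k^(0.42−1) = 0.066, hence k_gold = (0.42/0.066)^(1/0.58) ≈ 24.3052.
y_gold = 24.3052^0.42 ≈ 3.8194.
c_gold = y_gold − (n+g+δ)·k_gold = 3.8194 − 0.066·24.3052 ≈ 2.2152.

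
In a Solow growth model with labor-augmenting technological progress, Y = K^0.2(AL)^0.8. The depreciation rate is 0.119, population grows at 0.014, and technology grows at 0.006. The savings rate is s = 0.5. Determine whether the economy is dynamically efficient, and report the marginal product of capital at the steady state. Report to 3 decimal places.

Break-even investment rate: n + g + δ = 0.014 + 0.006 + 0.119 = 0.139.
Steady-state k*: s·k^0.2 = 0.139·k gives k* = (0.5/0.139)^(1/0.8) ≈ 4.9539.
MPK = 0.2·4.9539^(-0.8) ≈ 0.0556.
MPK < n+g+δ = 0.139, so the economy is dynamically inefficient (over-saving).

dynamically inefficient; MPK ≈ 0.056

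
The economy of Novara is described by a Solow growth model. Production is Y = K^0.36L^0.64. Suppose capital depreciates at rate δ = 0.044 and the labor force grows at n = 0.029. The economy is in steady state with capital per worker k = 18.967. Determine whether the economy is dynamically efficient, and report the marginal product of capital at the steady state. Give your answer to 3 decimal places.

Break-even investment rate: n + δ = 0.029 + 0.044 = 0.073.
MPK = 0.36·k^(0.36−1) = 0.36·18.967^(-0.64) ≈ 0.0547.
MPK < 0.073, so the economy is dynamically inefficient (over-saving).

dynamically inefficient; MPK ≈ 0.055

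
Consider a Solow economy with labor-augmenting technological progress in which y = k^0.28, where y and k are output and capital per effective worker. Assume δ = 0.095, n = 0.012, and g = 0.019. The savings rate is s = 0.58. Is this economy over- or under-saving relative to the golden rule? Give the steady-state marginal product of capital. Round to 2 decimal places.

over-saving; MPK ≈ 0.06

Capital per effective worker breaks even when investment replaces (n + g + δ)·k; here n + g + δ = 0.126.
Steady-state k*: s·k^0.28 = 0.126·k gives k* = (0.58/0.126)^(1/0.72) ≈ 8.3351.
MPK = 0.28·8.3351^(-0.72) ≈ 0.0608.
MPK < n+g+δ = 0.126, so the economy is dynamically inefficient (over-saving).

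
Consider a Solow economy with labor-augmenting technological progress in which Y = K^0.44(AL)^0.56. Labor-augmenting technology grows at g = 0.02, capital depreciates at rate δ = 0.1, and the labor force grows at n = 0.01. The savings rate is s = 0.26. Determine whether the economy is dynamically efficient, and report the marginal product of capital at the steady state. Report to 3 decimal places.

dynamically efficient; MPK ≈ 0.220

Break-even investment rate: n + g + δ = 0.01 + 0.02 + 0.1 = 0.13.
Steady-state k*: s·k^0.44 = 0.13·k gives k* = (0.26/0.13)^(1/0.56) ≈ 3.4479.
MPK = 0.44·3.4479^(-0.56) ≈ 0.2200.
MPK > n+g+δ = 0.13, so the economy is dynamically efficient (under-saving).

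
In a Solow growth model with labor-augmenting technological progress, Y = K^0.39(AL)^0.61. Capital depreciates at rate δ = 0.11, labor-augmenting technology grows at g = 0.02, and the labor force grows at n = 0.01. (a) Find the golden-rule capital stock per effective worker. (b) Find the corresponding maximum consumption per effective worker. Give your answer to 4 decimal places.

Capital per effective worker breaks even when investment replaces (n + g + δ)·k; here n + g + δ = 0.14.
At the golden rule the marginal product of capital equals n+g+δ: 0.39·k^(0.39−1) = 0.14. Solving, k_gold = (0.39/0.14)^(1/0.61) ≈ 5.3630.
y_gold = 5.3630^0.39 ≈ 1.9252; c_gold = y_gold − 0.14·k_gold ≈ 1.1743.

(a) k_gold ≈ 5.3630; (b) c_gold ≈ 1.1743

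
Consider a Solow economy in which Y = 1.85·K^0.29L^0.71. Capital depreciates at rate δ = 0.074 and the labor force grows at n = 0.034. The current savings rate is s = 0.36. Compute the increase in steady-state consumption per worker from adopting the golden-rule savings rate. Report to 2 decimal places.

Δc ≈ 0.04

The effective depreciation rate is n + δ = 0.034 + 0.074 = 0.108.
Current steady state (s = 0.36): k* = (0.36·1.85/0.108)^(1/0.71) ≈ 12.9642, y* = 1.85·12.9642^0.29 ≈ 3.8893, c* = (1−0.36)·3.8893 ≈ 2.4891.
Setting f'(k) = n+δ gives 0.29·1.85·k^(0.29−1) = 0.108, hence k_gold = (0.29·1.85/0.108)^(1/0.71) ≈ 9.5606.
y_gold = 1.85·9.5606^0.29 ≈ 3.5605, c_gold = y_gold − 0.108·k_gold ≈ 2.5280.
Gain: Δc = 2.5280 − 2.4891 ≈ 0.0388.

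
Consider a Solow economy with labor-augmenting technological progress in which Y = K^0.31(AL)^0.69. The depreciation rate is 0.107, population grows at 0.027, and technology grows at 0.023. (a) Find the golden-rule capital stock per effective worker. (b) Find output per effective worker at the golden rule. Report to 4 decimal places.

(a) k_gold ≈ 2.6804; (b) y_gold ≈ 1.3575

The effective depreciation rate is n + g + δ = 0.027 + 0.023 + 0.107 = 0.157.
Golden rule sets MPK = n+g+δ: 0.31·k^(0.31−1) = 0.157, so k_gold = (0.31/0.157)^(1/0.69) ≈ 2.6804.
y_gold = 2.6804^0.31 ≈ 1.3575.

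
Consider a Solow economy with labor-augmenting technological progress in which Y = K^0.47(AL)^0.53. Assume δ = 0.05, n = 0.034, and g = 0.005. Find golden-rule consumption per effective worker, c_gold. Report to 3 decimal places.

c_gold ≈ 2.318

Capital per effective worker breaks even when investment replaces (n + g + δ)·k; here n + g + δ = 0.089.
At the golden rule the marginal product of capital equals n+g+δ: 0.47·k^(0.47−1) = 0.089. Solving, k_gold = (0.47/0.089)^(1/0.53) ≈ 23.0993.
y_gold = 23.0993^0.47 ≈ 4.3741.
c_gold = y_gold − (n+g+δ)·k_gold = 4.3741 − 0.089·23.0993 ≈ 2.3183.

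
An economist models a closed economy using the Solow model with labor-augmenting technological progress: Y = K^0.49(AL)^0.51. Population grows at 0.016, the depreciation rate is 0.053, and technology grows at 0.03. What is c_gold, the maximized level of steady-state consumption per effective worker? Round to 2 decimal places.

The effective depreciation rate is n + g + δ = 0.016 + 0.03 + 0.053 = 0.099.
At the golden rule the marginal product of capital equals n+g+δ: 0.49·k^(0.49−1) = 0.099. Solving, k_gold = (0.49/0.099)^(1/0.51) ≈ 23.0083.
y_gold = 23.0083^0.49 ≈ 4.6486.
c_gold = y_gold − (n+g+δ)·k_gold = 4.6486 − 0.099·23.0083 ≈ 2.3708.

c_gold ≈ 2.37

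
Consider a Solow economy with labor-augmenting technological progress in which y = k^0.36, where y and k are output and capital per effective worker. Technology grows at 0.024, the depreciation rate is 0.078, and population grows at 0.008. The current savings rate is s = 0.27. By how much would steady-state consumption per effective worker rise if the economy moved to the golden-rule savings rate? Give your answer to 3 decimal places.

Δc ≈ 0.037

The effective depreciation rate is n + g + δ = 0.008 + 0.024 + 0.078 = 0.11.
Current steady state (s = 0.27): k* = (0.27/0.11)^(1/0.64) ≈ 4.0675, y* = 4.0675^0.36 ≈ 1.6571, c* = (1−0.27)·1.6571 ≈ 1.2097.
Maximizing c = f(k) − (n+g+δ)·k gives f'(k) = n+g+δ, i.e. 0.36·k^(0.36−1) = 0.11, so k_gold = (0.36/0.11)^(1/0.64) ≈ 6.3760.
y_gold = 6.3760^0.36 ≈ 1.9482, c_gold = y_gold − 0.11·k_gold ≈ 1.2469.
Gain: Δc = 1.2469 − 1.2097 ≈ 0.0371.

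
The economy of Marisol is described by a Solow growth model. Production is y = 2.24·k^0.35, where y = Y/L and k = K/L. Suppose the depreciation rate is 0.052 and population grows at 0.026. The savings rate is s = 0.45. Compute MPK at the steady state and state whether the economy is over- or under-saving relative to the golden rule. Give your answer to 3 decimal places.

over-saving; MPK ≈ 0.061

Break-even investment rate: n + δ = 0.026 + 0.052 = 0.078.
Steady-state k*: s·A·k^0.35 = 0.078·k gives k* = (0.45·2.24/0.078)^(1/0.65) ≈ 51.2618.
MPK = 0.35·2.24·51.2618^(-0.65) ≈ 0.0607.
MPK < n+δ = 0.078, so the economy is dynamically inefficient (over-saving).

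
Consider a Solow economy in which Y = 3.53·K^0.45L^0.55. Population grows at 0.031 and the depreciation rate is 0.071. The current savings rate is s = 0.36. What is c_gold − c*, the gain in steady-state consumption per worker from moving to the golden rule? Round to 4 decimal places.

Δc ≈ 0.5606

Break-even investment rate: n + δ = 0.031 + 0.071 = 0.102.
Current steady state (s = 0.36): k* = (0.36·3.53/0.102)^(1/0.55) ≈ 98.1243, y* = 3.53·98.1243^0.45 ≈ 27.8019, c* = (1−0.36)·27.8019 ≈ 17.7932.
Maximizing c = f(k) − (n+δ)·k gives f'(k) = n+δ, i.e. 0.45·3.53·k^(0.45−1) = 0.102, so k_gold = (0.45·3.53/0.102)^(1/0.55) ≈ 147.2233.
y_gold = 3.53·147.2233^0.45 ≈ 33.3706, c_gold = y_gold − 0.102·k_gold ≈ 18.3538.
Gain: Δc = 18.3538 − 17.7932 ≈ 0.5606.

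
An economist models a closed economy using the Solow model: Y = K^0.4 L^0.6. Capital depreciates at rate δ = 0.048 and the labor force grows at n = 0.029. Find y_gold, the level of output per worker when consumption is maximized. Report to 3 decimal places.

The effective depreciation rate is n + δ = 0.029 + 0.048 = 0.077.
Setting f'(k) = n+δ gives 0.4·k^(0.4−1) = 0.077, hence k_gold = (0.4/0.077)^(1/0.6) ≈ 15.5817.
Output: y_gold = k_gold^0.4 = 15.5817^0.4 ≈ 2.9995.

y_gold ≈ 2.999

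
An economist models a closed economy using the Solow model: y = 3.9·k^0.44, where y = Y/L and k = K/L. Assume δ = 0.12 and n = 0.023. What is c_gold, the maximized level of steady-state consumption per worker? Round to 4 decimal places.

Break-even investment rate: n + δ = 0.023 + 0.12 = 0.143.
Setting f'(k) = n+δ gives 0.44·3.9·k^(0.44−1) = 0.143, hence k_gold = (0.44·3.9/0.143)^(1/0.56) ≈ 84.5492.
y_gold = 3.9·84.5492^0.44 ≈ 27.4785.
c_gold = y_gold − (n+δ)·k_gold = 27.4785 − 0.143·84.5492 ≈ 15.3879.

c_gold ≈ 15.3879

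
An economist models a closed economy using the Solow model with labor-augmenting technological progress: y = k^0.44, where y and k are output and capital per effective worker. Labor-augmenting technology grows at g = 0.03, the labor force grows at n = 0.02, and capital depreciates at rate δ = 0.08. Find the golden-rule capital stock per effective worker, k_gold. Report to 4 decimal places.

k_gold ≈ 8.8217

Break-even investment rate: n + g + δ = 0.02 + 0.03 + 0.08 = 0.13.
At the golden rule the marginal product of capital equals n+g+δ: 0.44·k^(0.44−1) = 0.13. Solving, k_gold = (0.44/0.13)^(1/0.56) ≈ 8.8217.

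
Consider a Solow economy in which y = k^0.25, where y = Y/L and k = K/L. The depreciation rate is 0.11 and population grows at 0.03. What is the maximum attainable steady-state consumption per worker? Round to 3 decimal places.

Break-even investment rate: n + δ = 0.03 + 0.11 = 0.14.
Maximizing c = f(k) − (n+δ)·k gives f'(k) = n+δ, i.e. 0.25·k^(0.25−1) = 0.14, so k_gold = (0.25/0.14)^(1/0.75) ≈ 2.1665.
y_gold = 2.1665^0.25 ≈ 1.2132.
c_gold = y_gold − (n+δ)·k_gold = 1.2132 − 0.14·2.1665 ≈ 0.9099.

c_gold ≈ 0.910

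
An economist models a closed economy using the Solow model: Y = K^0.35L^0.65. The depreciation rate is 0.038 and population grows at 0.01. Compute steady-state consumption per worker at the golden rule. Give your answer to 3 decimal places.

c_gold ≈ 1.895

The effective depreciation rate is n + δ = 0.01 + 0.038 = 0.048.
Setting f'(k) = n+δ gives 0.35·k^(0.35−1) = 0.048, hence k_gold = (0.35/0.048)^(1/0.65) ≈ 21.2533.
y_gold = 21.2533^0.35 ≈ 2.9147.
c_gold = y_gold − (n+δ)·k_gold = 2.9147 − 0.048·21.2533 ≈ 1.8946.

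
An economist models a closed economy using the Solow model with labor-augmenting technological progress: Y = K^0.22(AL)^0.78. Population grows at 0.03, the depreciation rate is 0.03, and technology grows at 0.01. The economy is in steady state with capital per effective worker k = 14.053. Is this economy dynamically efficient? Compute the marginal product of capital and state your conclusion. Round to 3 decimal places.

dynamically inefficient; MPK ≈ 0.028

n + g + δ = 0.03 + 0.01 + 0.03 = 0.07.
MPK = 0.22·k^(0.22−1) = 0.22·14.053^(-0.78) ≈ 0.0280.
MPK < 0.07, so the economy is dynamically inefficient (over-saving).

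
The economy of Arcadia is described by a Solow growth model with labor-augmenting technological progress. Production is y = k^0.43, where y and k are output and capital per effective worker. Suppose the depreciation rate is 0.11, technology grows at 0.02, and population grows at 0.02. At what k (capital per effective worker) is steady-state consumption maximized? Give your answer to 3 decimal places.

k_gold ≈ 6.345

Capital per effective worker breaks even when investment replaces (n + g + δ)·k; here n + g + δ = 0.15.
Golden rule sets MPK = n+g+δ: 0.43·k^(0.43−1) = 0.15, so k_gold = (0.43/0.15)^(1/0.57) ≈ 6.3448.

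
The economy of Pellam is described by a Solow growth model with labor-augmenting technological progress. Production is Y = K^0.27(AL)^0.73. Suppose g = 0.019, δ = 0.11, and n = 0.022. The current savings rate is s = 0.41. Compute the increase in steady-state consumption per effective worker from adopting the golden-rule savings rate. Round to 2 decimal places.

Δc ≈ 0.05

Break-even investment rate: n + g + δ = 0.022 + 0.019 + 0.11 = 0.151.
Current steady state (s = 0.41): k* = (0.41/0.151)^(1/0.73) ≈ 3.9288, y* = 3.9288^0.27 ≈ 1.4469, c* = (1−0.41)·1.4469 ≈ 0.8537.
At the golden rule the marginal product of capital equals n+g+δ: 0.27·k^(0.27−1) = 0.151. Solving, k_gold = (0.27/0.151)^(1/0.73) ≈ 2.2168.
y_gold = 2.2168^0.27 ≈ 1.2398, c_gold = y_gold − 0.151·k_gold ≈ 0.9050.
Gain: Δc = 0.9050 − 0.8537 ≈ 0.0514.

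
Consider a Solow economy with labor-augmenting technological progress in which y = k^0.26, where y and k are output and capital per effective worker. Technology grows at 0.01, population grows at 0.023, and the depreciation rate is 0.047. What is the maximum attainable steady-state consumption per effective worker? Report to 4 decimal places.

c_gold ≈ 1.1197

Break-even investment rate: n + g + δ = 0.023 + 0.01 + 0.047 = 0.08.
Maximizing c = f(k) − (n+g+δ)·k gives f'(k) = n+g+δ, i.e. 0.26·k^(0.26−1) = 0.08, so k_gold = (0.26/0.08)^(1/0.74) ≈ 4.9174.
y_gold = 4.9174^0.26 ≈ 1.5130.
c_gold = y_gold − (n+g+δ)·k_gold = 1.5130 − 0.08·4.9174 ≈ 1.1197.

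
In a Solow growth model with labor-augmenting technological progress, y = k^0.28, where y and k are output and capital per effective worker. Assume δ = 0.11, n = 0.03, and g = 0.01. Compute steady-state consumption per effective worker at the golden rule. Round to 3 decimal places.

c_gold ≈ 0.918

Capital per effective worker breaks even when investment replaces (n + g + δ)·k; here n + g + δ = 0.15.
Maximizing c = f(k) − (n+g+δ)·k gives f'(k) = n+g+δ, i.e. 0.28·k^(0.28−1) = 0.15, so k_gold = (0.28/0.15)^(1/0.72) ≈ 2.3795.
y_gold = 2.3795^0.28 ≈ 1.2747.
c_gold = y_gold − (n+g+δ)·k_gold = 1.2747 − 0.15·2.3795 ≈ 0.9178.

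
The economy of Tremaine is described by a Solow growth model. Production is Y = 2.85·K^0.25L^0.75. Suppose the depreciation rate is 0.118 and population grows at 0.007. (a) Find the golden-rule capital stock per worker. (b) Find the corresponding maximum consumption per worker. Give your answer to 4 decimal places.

The effective depreciation rate is n + δ = 0.007 + 0.118 = 0.125.
At the golden rule the marginal product of capital equals n+δ: 0.25·2.85·k^(0.25−1) = 0.125. Solving, k_gold = (0.25·2.85/0.125)^(1/0.75) ≈ 10.1820.
y_gold = 2.85·10.1820^0.25 ≈ 5.0910; c_gold = y_gold − 0.125·k_gold ≈ 3.8183.

(a) k_gold ≈ 10.1820; (b) c_gold ≈ 3.8183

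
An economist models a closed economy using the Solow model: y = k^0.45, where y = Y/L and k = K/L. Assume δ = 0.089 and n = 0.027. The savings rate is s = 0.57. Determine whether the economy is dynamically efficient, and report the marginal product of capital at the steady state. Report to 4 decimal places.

Capital per worker breaks even when investment replaces (n + δ)·k; here n + δ = 0.116.
Steady-state k*: s·k^0.45 = 0.116·k gives k* = (0.57/0.116)^(1/0.55) ≈ 18.0768.
MPK = 0.45·18.0768^(-0.55) ≈ 0.0916.
MPK < n+δ = 0.116, so the economy is dynamically inefficient (over-saving).

dynamically inefficient; MPK ≈ 0.0916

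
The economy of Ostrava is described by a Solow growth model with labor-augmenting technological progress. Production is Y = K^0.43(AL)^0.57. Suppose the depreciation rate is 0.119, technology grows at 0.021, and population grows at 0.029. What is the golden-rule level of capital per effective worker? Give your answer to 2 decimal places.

Break-even investment rate: n + g + δ = 0.029 + 0.021 + 0.119 = 0.169.
Golden rule sets MPK = n+g+δ: 0.43·k^(0.43−1) = 0.169, so k_gold = (0.43/0.169)^(1/0.57) ≈ 5.1469.

k_gold ≈ 5.15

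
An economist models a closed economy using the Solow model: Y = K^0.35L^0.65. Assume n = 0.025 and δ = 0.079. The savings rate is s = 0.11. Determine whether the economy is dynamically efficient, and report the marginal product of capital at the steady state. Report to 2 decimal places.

dynamically efficient; MPK ≈ 0.33

Break-even investment rate: n + δ = 0.025 + 0.079 = 0.104.
Steady-state k*: s·k^0.35 = 0.104·k gives k* = (0.11/0.104)^(1/0.65) ≈ 1.0901.
MPK = 0.35·1.0901^(-0.65) ≈ 0.3309.
MPK > n+δ = 0.104, so the economy is dynamically efficient (under-saving).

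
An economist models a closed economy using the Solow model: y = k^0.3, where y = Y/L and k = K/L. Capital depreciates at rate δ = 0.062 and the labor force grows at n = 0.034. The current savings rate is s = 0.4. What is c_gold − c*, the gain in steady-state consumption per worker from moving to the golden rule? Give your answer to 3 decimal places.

Δc ≈ 0.035

Break-even investment rate: n + δ = 0.034 + 0.062 = 0.096.
Current steady state (s = 0.4): k* = (0.4/0.096)^(1/0.7) ≈ 7.6809, y* = 7.6809^0.3 ≈ 1.8434, c* = (1−0.4)·1.8434 ≈ 1.1061.
At the golden rule the marginal product of capital equals n+δ: 0.3·k^(0.3−1) = 0.096. Solving, k_gold = (0.3/0.096)^(1/0.7) ≈ 5.0925.
y_gold = 5.0925^0.3 ≈ 1.6296, c_gold = y_gold − 0.096·k_gold ≈ 1.1407.
Gain: Δc = 1.1407 − 1.1061 ≈ 0.0347.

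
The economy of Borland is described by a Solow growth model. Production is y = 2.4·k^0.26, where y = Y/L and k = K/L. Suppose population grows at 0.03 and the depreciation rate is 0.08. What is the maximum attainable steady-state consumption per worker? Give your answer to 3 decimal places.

Break-even investment rate: n + δ = 0.03 + 0.08 = 0.11.
Maximizing c = f(k) − (n+δ)·k gives f'(k) = n+δ, i.e. 0.26·2.4·k^(0.26−1) = 0.11, so k_gold = (0.26·2.4/0.11)^(1/0.74) ≈ 10.4385.
y_gold = 2.4·10.4385^0.26 ≈ 4.4163.
c_gold = y_gold − (n+δ)·k_gold = 4.4163 − 0.11·10.4385 ≈ 3.2681.

c_gold ≈ 3.268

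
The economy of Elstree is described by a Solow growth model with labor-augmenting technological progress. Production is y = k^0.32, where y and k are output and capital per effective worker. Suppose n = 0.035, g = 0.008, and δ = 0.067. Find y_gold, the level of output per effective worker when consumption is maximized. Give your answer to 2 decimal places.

y_gold ≈ 1.65

Capital per effective worker breaks even when investment replaces (n + g + δ)·k; here n + g + δ = 0.11.
At the golden rule the marginal product of capital equals n+g+δ: 0.32·k^(0.32−1) = 0.11. Solving, k_gold = (0.32/0.11)^(1/0.68) ≈ 4.8083.
Output: y_gold = k_gold^0.32 = 4.8083^0.32 ≈ 1.6529.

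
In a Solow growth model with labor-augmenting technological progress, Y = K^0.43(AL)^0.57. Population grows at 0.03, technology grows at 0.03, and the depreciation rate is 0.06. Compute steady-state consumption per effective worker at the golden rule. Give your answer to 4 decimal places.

c_gold ≈ 1.4929

Break-even investment rate: n + g + δ = 0.03 + 0.03 + 0.06 = 0.12.
Setting f'(k) = n+g+δ gives 0.43·k^(0.43−1) = 0.12, hence k_gold = (0.43/0.12)^(1/0.57) ≈ 9.3850.
y_gold = 9.3850^0.43 ≈ 2.6191.
c_gold = y_gold − (n+g+δ)·k_gold = 2.6191 − 0.12·9.3850 ≈ 1.4929.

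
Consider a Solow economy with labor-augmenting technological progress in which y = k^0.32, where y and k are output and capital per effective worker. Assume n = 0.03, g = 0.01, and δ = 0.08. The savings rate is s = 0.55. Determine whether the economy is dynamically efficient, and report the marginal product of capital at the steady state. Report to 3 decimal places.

The effective depreciation rate is n + g + δ = 0.03 + 0.01 + 0.08 = 0.12.
Steady-state k*: s·k^0.32 = 0.12·k gives k* = (0.55/0.12)^(1/0.68) ≈ 9.3827.
MPK = 0.32·9.3827^(-0.68) ≈ 0.0698.
MPK < n+g+δ = 0.12, so the economy is dynamically inefficient (over-saving).

dynamically inefficient; MPK ≈ 0.070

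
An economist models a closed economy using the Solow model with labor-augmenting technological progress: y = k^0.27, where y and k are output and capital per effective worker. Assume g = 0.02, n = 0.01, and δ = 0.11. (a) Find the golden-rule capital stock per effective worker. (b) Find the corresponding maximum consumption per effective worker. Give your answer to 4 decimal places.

n + g + δ = 0.01 + 0.02 + 0.11 = 0.14.
Setting f'(k) = n+g+δ gives 0.27·k^(0.27−1) = 0.14, hence k_gold = (0.27/0.14)^(1/0.73) ≈ 2.4589.
y_gold = 2.4589^0.27 ≈ 1.2750; c_gold = y_gold − 0.14·k_gold ≈ 0.9307.

(a) k_gold ≈ 2.4589; (b) c_gold ≈ 0.9307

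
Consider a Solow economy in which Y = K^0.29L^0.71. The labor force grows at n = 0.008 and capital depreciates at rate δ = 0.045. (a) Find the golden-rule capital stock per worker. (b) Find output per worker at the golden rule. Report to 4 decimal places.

Break-even investment rate: n + δ = 0.008 + 0.045 = 0.053.
Golden rule sets MPK = n+δ: 0.29·k^(0.29−1) = 0.053, so k_gold = (0.29/0.053)^(1/0.71) ≈ 10.9549.
y_gold = 10.9549^0.29 ≈ 2.0021.

(a) k_gold ≈ 10.9549; (b) y_gold ≈ 2.0021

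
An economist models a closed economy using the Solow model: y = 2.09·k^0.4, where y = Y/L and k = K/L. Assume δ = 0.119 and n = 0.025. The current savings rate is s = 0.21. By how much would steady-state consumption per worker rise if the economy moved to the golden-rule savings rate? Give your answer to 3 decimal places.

Break-even investment rate: n + δ = 0.025 + 0.119 = 0.144.
Current steady state (s = 0.21): k* = (0.21·2.09/0.144)^(1/0.6) ≈ 6.4073, y* = 2.09·6.4073^0.4 ≈ 4.3935, c* = (1−0.21)·4.3935 ≈ 3.4709.
Golden rule sets MPK = n+δ: 0.4·2.09·k^(0.4−1) = 0.144, so k_gold = (0.4·2.09/0.144)^(1/0.6) ≈ 18.7531.
y_gold = 2.09·18.7531^0.4 ≈ 6.7511, c_gold = y_gold − 0.144·k_gold ≈ 4.0507.
Gain: Δc = 4.0507 − 3.4709 ≈ 0.5798.

Δc ≈ 0.580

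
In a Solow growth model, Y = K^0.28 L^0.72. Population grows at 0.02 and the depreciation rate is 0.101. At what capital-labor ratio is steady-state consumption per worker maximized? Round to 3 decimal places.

Break-even investment rate: n + δ = 0.02 + 0.101 = 0.121.
At the golden rule the marginal product of capital equals n+δ: 0.28·k^(0.28−1) = 0.121. Solving, k_gold = (0.28/0.121)^(1/0.72) ≈ 3.2068.

k_gold ≈ 3.207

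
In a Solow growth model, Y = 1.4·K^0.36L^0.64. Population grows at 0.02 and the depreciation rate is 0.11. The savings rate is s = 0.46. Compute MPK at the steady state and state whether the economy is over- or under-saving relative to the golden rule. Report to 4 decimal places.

The effective depreciation rate is n + δ = 0.02 + 0.11 = 0.13.
Steady-state k*: s·A·k^0.36 = 0.13·k gives k* = (0.46·1.4/0.13)^(1/0.64) ≈ 12.1856.
MPK = 0.36·1.4·12.1856^(-0.64) ≈ 0.1017.
MPK < n+δ = 0.13, so the economy is dynamically inefficient (over-saving).

over-saving; MPK ≈ 0.1017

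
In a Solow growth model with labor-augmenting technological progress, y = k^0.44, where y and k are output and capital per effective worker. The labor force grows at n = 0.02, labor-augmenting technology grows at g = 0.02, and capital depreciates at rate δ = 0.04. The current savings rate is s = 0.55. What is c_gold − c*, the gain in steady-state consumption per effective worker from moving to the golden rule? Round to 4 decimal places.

Δc ≈ 0.0907

Break-even investment rate: n + g + δ = 0.02 + 0.02 + 0.04 = 0.08.
Current steady state (s = 0.55): k* = (0.55/0.08)^(1/0.56) ≈ 31.2701, y* = 31.2701^0.44 ≈ 4.5484, c* = (1−0.55)·4.5484 ≈ 2.0468.
Setting f'(k) = n+g+δ gives 0.44·k^(0.44−1) = 0.08, hence k_gold = (0.44/0.08)^(1/0.56) ≈ 20.9931.
y_gold = 20.9931^0.44 ≈ 3.8169, c_gold = y_gold − 0.08·k_gold ≈ 2.1375.
Gain: Δc = 2.1375 − 2.0468 ≈ 0.0907.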